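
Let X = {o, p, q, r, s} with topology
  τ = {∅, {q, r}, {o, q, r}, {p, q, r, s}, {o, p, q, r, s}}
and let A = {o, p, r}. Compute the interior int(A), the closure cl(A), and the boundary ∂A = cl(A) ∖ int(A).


int(A) = ∅, cl(A) = {o, p, q, r, s}, ∂A = {o, p, q, r, s}.

Closed sets in (X, τ) are complements of opens:
  closed(X, τ) = {∅, {o}, {p, s}, {o, p, s}, {o, p, q, r, s}}.
int(A) = ⋃ {U ∈ τ : U ⊆ A}. Opens contained in A: ∅.
Taking the union of these: int(A) = ∅.
cl(A) = ⋂ {C closed : A ⊆ C}. Closed sets containing A: {o, p, q, r, s}.
Intersecting these: cl(A) = {o, p, q, r, s}.
∂A = cl(A) ∖ int(A) = {o, p, q, r, s} ∖ ∅ = {o, p, q, r, s}.


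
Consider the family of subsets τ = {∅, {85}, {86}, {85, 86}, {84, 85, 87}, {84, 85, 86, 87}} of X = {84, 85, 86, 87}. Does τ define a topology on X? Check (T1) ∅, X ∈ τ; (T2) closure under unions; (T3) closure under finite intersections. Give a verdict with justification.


τ IS a topology on X.

Axiom (T1): ∅ ∈ τ? Yes; X ∈ τ? Yes.
Axiom (T2/T3): check pairwise unions and intersections of members of τ.
All pairwise intersections and unions checked — each lies in τ. Therefore τ satisfies (T1), (T2), (T3): it IS a topology on X.


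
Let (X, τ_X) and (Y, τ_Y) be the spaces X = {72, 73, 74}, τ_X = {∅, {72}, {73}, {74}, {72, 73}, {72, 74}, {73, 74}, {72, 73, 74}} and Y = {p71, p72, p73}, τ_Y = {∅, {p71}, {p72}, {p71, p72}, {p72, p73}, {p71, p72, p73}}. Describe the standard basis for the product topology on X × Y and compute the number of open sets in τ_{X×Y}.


Basis B = {∅ × ∅, {72} × {p71}, {72} × {p72}, {73} × {p71}, {73} × {p72}, {74} × {p71}, {74} × {p72}, {72} × {p71, p72}, {72, 73} × {p71}, {72, 74} × {p71}, {72} × {p72, p73}, {72, 73} × {p72}, {72, 74} × {p72}, {73} × {p71, p72}, {73, 74} × {p71}, {73} × {p72, p73}, {73, 74} × {p72}, {74} × {p71, p72}, {74} × {p72, p73}, {72} × {p71, p72, p73}, {72, 73, 74} × {p71}, {72, 73, 74} × {p72}, {73} × {p71, p72, p73}, {74} × {p71, p72, p73}, {72, 73} × {p71, p72}, {72, 74} × {p71, p72}, {72, 73} × {p72, p73}, {72, 74} × {p72, p73}, {73, 74} × {p71, p72}, {73, 74} × {p72, p73}, {72, 73} × {p71, p72, p73}, {72, 74} × {p71, p72, p73}, {72, 73, 74} × {p71, p72}, {72, 73, 74} × {p72, p73}, {73, 74} × {p71, p72, p73}, {72, 73, 74} × {p71, p72, p73}}; |τ_{X×Y}| = 216.

Enumerate products U × V with U ∈ τ_X, V ∈ τ_Y (deduplicated):
  ∅ × ∅ = {} (∅)
  {72} × {p71} = {(72,p71)}
  {72} × {p72} = {(72,p72)}
  {73} × {p71} = {(73,p71)}
  {73} × {p72} = {(73,p72)}
  {74} × {p71} = {(74,p71)}
  {74} × {p72} = {(74,p72)}
  {72} × {p71, p72} = {(72,p71), (72,p72)}
  {72, 73} × {p71} = {(72,p71), (73,p71)}
  {72, 74} × {p71} = {(72,p71), (74,p71)}
  {72} × {p72, p73} = {(72,p72), (72,p73)}
  {72, 73} × {p72} = {(72,p72), (73,p72)}
  {72, 74} × {p72} = {(72,p72), (74,p72)}
  {73} × {p71, p72} = {(73,p71), (73,p72)}
  {73, 74} × {p71} = {(73,p71), (74,p71)}
  {73} × {p72, p73} = {(73,p72), (73,p73)}
  {73, 74} × {p72} = {(73,p72), (74,p72)}
  {74} × {p71, p72} = {(74,p71), (74,p72)}
  {74} × {p72, p73} = {(74,p72), (74,p73)}
  {72} × {p71, p72, p73} = {(72,p71), (72,p72), (72,p73)}
  {72, 73, 74} × {p71} = {(72,p71), (73,p71), (74,p71)}
  {72, 73, 74} × {p72} = {(72,p72), (73,p72), (74,p72)}
  {73} × {p71, p72, p73} = {(73,p71), (73,p72), (73,p73)}
  {74} × {p71, p72, p73} = {(74,p71), (74,p72), (74,p73)}
  {72, 73} × {p71, p72} = {(72,p71), (72,p72), (73,p71), (73,p72)}
  {72, 74} × {p71, p72} = {(72,p71), (72,p72), (74,p71), (74,p72)}
  {72, 73} × {p72, p73} = {(72,p72), (72,p73), (73,p72), (73,p73)}
  {72, 74} × {p72, p73} = {(72,p72), (72,p73), (74,p72), (74,p73)}
  {73, 74} × {p71, p72} = {(73,p71), (73,p72), (74,p71), (74,p72)}
  {73, 74} × {p72, p73} = {(73,p72), (73,p73), (74,p72), (74,p73)}
  {72, 73} × {p71, p72, p73} = {(72,p71), (72,p72), (72,p73), (73,p71), (73,p72), (73,p73)}
  {72, 74} × {p71, p72, p73} = {(72,p71), (72,p72), (72,p73), (74,p71), (74,p72), (74,p73)}
  {72, 73, 74} × {p71, p72} = {(72,p71), (72,p72), (73,p71), (73,p72), (74,p71), (74,p72)}
  {72, 73, 74} × {p72, p73} = {(72,p72), (72,p73), (73,p72), (73,p73), (74,p72), (74,p73)}
  {73, 74} × {p71, p72, p73} = {(73,p71), (73,p72), (73,p73), (74,p71), (74,p72), (74,p73)}
  {72, 73, 74} × {p71, p72, p73} = {(72,p71), (72,p72), (72,p73), (73,p71), (73,p72), (73,p73), (74,p71), (74,p72), (74,p73)}
These 36 distinct sets form the basis B.
Close under arbitrary unions to get τ_{X×Y}; counting gives |τ_{X×Y}| = 216.


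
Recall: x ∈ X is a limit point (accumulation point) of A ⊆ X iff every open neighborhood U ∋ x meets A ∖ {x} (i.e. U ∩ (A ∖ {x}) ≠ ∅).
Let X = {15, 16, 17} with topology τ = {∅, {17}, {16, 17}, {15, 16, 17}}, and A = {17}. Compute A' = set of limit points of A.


A' = {15, 16}

For each x ∈ X, list the open sets U ∈ τ with x ∈ U, then check whether U ∩ (A ∖ {x}) ≠ ∅ for every such U.
  x = 15: opens ∋ x are {15, 16, 17}; each meets A ∖ {15}, so x IS a limit point.
  x = 16: opens ∋ x are {16, 17}, {15, 16, 17}; each meets A ∖ {16}, so x IS a limit point.
  x = 17: open {17} ∋ x has {17} ∩ (A ∖ {17}) = ∅, so x is NOT a limit point.
Collecting: A' = {15, 16}.


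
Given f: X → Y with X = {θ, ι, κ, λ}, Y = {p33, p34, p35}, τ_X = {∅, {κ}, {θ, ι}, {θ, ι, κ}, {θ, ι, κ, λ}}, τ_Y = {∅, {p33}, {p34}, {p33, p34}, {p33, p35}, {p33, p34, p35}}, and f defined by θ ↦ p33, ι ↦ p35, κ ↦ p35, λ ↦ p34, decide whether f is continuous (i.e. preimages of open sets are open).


f is NOT continuous.

Compute f^{-1}(U) for each U ∈ τ_Y:
  U = ∅: f^{-1}(U) = ∅ ∈ τ_X ✓.
  U = {p33}: f^{-1}(U) = {θ} ∉ τ_X ✗.
  U = {p34}: f^{-1}(U) = {λ} ∉ τ_X ✗.
  U = {p33, p34}: f^{-1}(U) = {θ, λ} ∉ τ_X ✗.
  U = {p33, p35}: f^{-1}(U) = {θ, ι, κ} ∈ τ_X ✓.
  U = {p33, p34, p35}: f^{-1}(U) = {θ, ι, κ, λ} ∈ τ_X ✓.
Found U = {p33} with f^{-1}(U) = {θ} not in τ_X. Therefore f is NOT continuous.


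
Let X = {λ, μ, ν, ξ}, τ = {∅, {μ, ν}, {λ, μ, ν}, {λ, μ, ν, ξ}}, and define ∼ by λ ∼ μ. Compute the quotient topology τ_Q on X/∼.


X/∼ = {[λ=μ], [ν], [ξ]}; |τ_Q| = 3.

Equivalence classes: [λ=μ], [ν], [ξ].
Quotient map π: X → X/∼ sends λ ↦ [λ=μ], μ ↦ [λ=μ], ν ↦ [ν], ξ ↦ [ξ].
For each subset V ⊆ X/∼, compute π^{-1}(V) ⊆ X and check whether π^{-1}(V) ∈ τ. V is open in τ_Q iff π^{-1}(V) ∈ τ.
  V = {}: π^{-1}(V) = ∅ ∈ τ ✓.
  V = {[λ=μ]}: π^{-1}(V) = {λ, μ} ∉ τ ✗.
  V = {[ν]}: π^{-1}(V) = {ν} ∉ τ ✗.
  V = {[λ=μ], [ν]}: π^{-1}(V) = {λ, μ, ν} ∈ τ ✓.
  V = {[ξ]}: π^{-1}(V) = {ξ} ∉ τ ✗.
  V = {[λ=μ], [ξ]}: π^{-1}(V) = {λ, μ, ξ} ∉ τ ✗.
  V = {[ν], [ξ]}: π^{-1}(V) = {ν, ξ} ∉ τ ✗.
  V = {[λ=μ], [ν], [ξ]}: π^{-1}(V) = {λ, μ, ν, ξ} ∈ τ ✓.
Open sets in the quotient: τ_Q = {{}, {[λ=μ], [ν]}, {[λ=μ], [ν], [ξ]}} (3 elements).


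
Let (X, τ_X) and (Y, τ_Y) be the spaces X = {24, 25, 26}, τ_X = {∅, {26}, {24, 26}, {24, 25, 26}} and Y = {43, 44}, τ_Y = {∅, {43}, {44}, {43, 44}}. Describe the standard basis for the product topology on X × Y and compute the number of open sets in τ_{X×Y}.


Basis B = {∅ × ∅, {26} × {43}, {26} × {44}, {24, 26} × {43}, {24, 26} × {44}, {26} × {43, 44}, {24, 25, 26} × {43}, {24, 25, 26} × {44}, {24, 26} × {43, 44}, {24, 25, 26} × {43, 44}}; |τ_{X×Y}| = 16.

Enumerate products U × V with U ∈ τ_X, V ∈ τ_Y (deduplicated):
  ∅ × ∅ = {} (∅)
  {26} × {43} = {(26,43)}
  {26} × {44} = {(26,44)}
  {24, 26} × {43} = {(24,43), (26,43)}
  {24, 26} × {44} = {(24,44), (26,44)}
  {26} × {43, 44} = {(26,43), (26,44)}
  {24, 25, 26} × {43} = {(24,43), (25,43), (26,43)}
  {24, 25, 26} × {44} = {(24,44), (25,44), (26,44)}
  {24, 26} × {43, 44} = {(24,43), (24,44), (26,43), (26,44)}
  {24, 25, 26} × {43, 44} = {(24,43), (24,44), (25,43), (25,44), (26,43), (26,44)}
These 10 distinct sets form the basis B.
Close under arbitrary unions to get τ_{X×Y}; counting gives |τ_{X×Y}| = 16.


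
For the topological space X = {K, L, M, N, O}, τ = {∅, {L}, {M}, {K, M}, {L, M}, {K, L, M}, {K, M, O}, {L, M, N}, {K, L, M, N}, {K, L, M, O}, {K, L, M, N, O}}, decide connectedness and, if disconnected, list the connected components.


(X, τ) is connected.

Find clopen sets (U ∈ τ with X ∖ U ∈ τ):
  U = ∅, X ∖ U = {K, L, M, N, O} — both open, so U is clopen.
  U = {K, L, M, N, O}, X ∖ U = ∅ — both open, so U is clopen.
Only trivial clopens (∅ and X) exist, so (X, τ) is connected.
Compute connected components by grouping points that agree on all clopens:
  component: {K, L, M, N, O}


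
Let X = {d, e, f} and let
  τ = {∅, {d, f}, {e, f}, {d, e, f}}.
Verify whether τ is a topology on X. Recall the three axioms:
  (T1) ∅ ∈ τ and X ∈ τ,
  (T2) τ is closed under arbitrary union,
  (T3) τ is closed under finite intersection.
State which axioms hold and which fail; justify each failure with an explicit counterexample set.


τ is NOT a topology on X.

Axiom (T1): ∅ ∈ τ? Yes; X ∈ τ? Yes.
Axiom (T2/T3): check pairwise unions and intersections of members of τ.
Counterexample for (T3): {d, f} ∩ {e, f} = {f} ∉ τ. Therefore τ is NOT a topology.


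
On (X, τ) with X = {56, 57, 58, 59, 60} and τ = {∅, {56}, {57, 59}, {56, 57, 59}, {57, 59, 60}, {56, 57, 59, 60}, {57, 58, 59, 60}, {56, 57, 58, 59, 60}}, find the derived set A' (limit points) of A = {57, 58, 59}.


A' = {57, 58, 59, 60}

For each x ∈ X, list the open sets U ∈ τ with x ∈ U, then check whether U ∩ (A ∖ {x}) ≠ ∅ for every such U.
  x = 56: open {56} ∋ x has {56} ∩ (A ∖ {56}) = ∅, so x is NOT a limit point.
  x = 57: opens ∋ x are {57, 59}, {56, 57, 59}, {57, 59, 60}, {56, 57, 59, 60}, {57, 58, 59, 60}, {56, 57, 58, 59, 60}; each meets A ∖ {57}, so x IS a limit point.
  x = 58: opens ∋ x are {57, 58, 59, 60}, {56, 57, 58, 59, 60}; each meets A ∖ {58}, so x IS a limit point.
  x = 59: opens ∋ x are {57, 59}, {56, 57, 59}, {57, 59, 60}, {56, 57, 59, 60}, {57, 58, 59, 60}, {56, 57, 58, 59, 60}; each meets A ∖ {59}, so x IS a limit point.
  x = 60: opens ∋ x are {57, 59, 60}, {56, 57, 59, 60}, {57, 58, 59, 60}, {56, 57, 58, 59, 60}; each meets A ∖ {60}, so x IS a limit point.
Collecting: A' = {57, 58, 59, 60}.


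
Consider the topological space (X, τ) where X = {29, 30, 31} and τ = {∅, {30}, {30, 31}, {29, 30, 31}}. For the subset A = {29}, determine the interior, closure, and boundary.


int(A) = ∅, cl(A) = {29}, ∂A = {29}.

Closed sets in (X, τ) are complements of opens:
  closed(X, τ) = {∅, {29}, {29, 31}, {29, 30, 31}}.
int(A) = ⋃ {U ∈ τ : U ⊆ A}. Opens contained in A: ∅.
Taking the union of these: int(A) = ∅.
cl(A) = ⋂ {C closed : A ⊆ C}. Closed sets containing A: {29}, {29, 31}, {29, 30, 31}.
Intersecting these: cl(A) = {29}.
∂A = cl(A) ∖ int(A) = {29} ∖ ∅ = {29}.


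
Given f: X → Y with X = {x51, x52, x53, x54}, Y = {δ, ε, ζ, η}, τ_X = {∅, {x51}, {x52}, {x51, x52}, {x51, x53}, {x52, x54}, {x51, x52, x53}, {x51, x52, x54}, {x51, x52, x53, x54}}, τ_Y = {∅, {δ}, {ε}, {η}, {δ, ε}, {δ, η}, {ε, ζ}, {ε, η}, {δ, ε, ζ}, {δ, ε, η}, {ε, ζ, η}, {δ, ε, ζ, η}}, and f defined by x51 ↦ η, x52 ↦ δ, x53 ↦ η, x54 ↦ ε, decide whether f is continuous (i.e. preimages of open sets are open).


f is NOT continuous.

Compute f^{-1}(U) for each U ∈ τ_Y:
  U = ∅: f^{-1}(U) = ∅ ∈ τ_X ✓.
  U = {δ}: f^{-1}(U) = {x52} ∈ τ_X ✓.
  U = {ε}: f^{-1}(U) = {x54} ∉ τ_X ✗.
  U = {η}: f^{-1}(U) = {x51, x53} ∈ τ_X ✓.
  U = {δ, ε}: f^{-1}(U) = {x52, x54} ∈ τ_X ✓.
  U = {δ, η}: f^{-1}(U) = {x51, x52, x53} ∈ τ_X ✓.
  U = {ε, ζ}: f^{-1}(U) = {x54} ∉ τ_X ✗.
  U = {ε, η}: f^{-1}(U) = {x51, x53, x54} ∉ τ_X ✗.
  U = {δ, ε, ζ}: f^{-1}(U) = {x52, x54} ∈ τ_X ✓.
  U = {δ, ε, η}: f^{-1}(U) = {x51, x52, x53, x54} ∈ τ_X ✓.
  U = {ε, ζ, η}: f^{-1}(U) = {x51, x53, x54} ∉ τ_X ✗.
  U = {δ, ε, ζ, η}: f^{-1}(U) = {x51, x52, x53, x54} ∈ τ_X ✓.
Found U = {ε} with f^{-1}(U) = {x54} not in τ_X. Therefore f is NOT continuous.


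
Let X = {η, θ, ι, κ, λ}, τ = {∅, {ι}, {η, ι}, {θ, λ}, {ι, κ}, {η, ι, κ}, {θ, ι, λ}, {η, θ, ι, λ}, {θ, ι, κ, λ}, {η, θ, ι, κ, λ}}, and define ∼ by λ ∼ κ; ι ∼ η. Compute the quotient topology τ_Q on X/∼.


X/∼ = {[η=ι], [θ], [κ=λ]}; |τ_Q| = 3.

Equivalence classes: [η=ι], [θ], [κ=λ].
Quotient map π: X → X/∼ sends η ↦ [η=ι], θ ↦ [θ], ι ↦ [η=ι], κ ↦ [κ=λ], λ ↦ [κ=λ].
For each subset V ⊆ X/∼, compute π^{-1}(V) ⊆ X and check whether π^{-1}(V) ∈ τ. V is open in τ_Q iff π^{-1}(V) ∈ τ.
  V = {}: π^{-1}(V) = ∅ ∈ τ ✓.
  V = {[η=ι]}: π^{-1}(V) = {η, ι} ∈ τ ✓.
  V = {[θ]}: π^{-1}(V) = {θ} ∉ τ ✗.
  V = {[η=ι], [θ]}: π^{-1}(V) = {η, θ, ι} ∉ τ ✗.
  V = {[κ=λ]}: π^{-1}(V) = {κ, λ} ∉ τ ✗.
  V = {[η=ι], [κ=λ]}: π^{-1}(V) = {η, ι, κ, λ} ∉ τ ✗.
  V = {[θ], [κ=λ]}: π^{-1}(V) = {θ, κ, λ} ∉ τ ✗.
  V = {[η=ι], [θ], [κ=λ]}: π^{-1}(V) = {η, θ, ι, κ, λ} ∈ τ ✓.
Open sets in the quotient: τ_Q = {{}, {[η=ι]}, {[η=ι], [θ], [κ=λ]}} (3 elements).


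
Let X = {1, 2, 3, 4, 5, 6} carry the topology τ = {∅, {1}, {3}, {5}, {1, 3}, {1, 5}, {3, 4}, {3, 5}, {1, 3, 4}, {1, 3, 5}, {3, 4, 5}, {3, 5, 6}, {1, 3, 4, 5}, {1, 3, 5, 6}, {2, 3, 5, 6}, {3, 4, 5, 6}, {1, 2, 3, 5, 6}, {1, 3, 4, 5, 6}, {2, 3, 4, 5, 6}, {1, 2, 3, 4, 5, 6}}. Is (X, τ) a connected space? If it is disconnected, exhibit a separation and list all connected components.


(X, τ) is disconnected; components = [{1}, {2, 3, 4, 5, 6}].

Find clopen sets (U ∈ τ with X ∖ U ∈ τ):
  U = ∅, X ∖ U = {1, 2, 3, 4, 5, 6} — both open, so U is clopen.
  U = {1}, X ∖ U = {2, 3, 4, 5, 6} — both open, so U is clopen.
  U = {2, 3, 4, 5, 6}, X ∖ U = {1} — both open, so U is clopen.
  U = {1, 2, 3, 4, 5, 6}, X ∖ U = ∅ — both open, so U is clopen.
Nontrivial clopen(s) exist: e.g. {1}. So (X, τ) is disconnected.
Compute connected components by grouping points that agree on all clopens:
  component: {1}
  component: {2, 3, 4, 5, 6}


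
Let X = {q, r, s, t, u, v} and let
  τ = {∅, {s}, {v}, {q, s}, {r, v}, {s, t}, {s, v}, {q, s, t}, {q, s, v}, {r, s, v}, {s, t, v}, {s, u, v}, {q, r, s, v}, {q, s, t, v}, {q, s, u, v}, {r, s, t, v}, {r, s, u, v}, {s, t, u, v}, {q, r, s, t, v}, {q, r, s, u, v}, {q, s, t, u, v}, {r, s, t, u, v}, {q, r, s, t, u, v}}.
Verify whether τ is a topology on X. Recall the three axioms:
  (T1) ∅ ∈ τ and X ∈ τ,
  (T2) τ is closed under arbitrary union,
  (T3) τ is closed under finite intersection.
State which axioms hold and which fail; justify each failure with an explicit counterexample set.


τ IS a topology on X.

Axiom (T1): ∅ ∈ τ? Yes; X ∈ τ? Yes.
Axiom (T2/T3): check pairwise unions and intersections of members of τ.
All pairwise intersections and unions checked — each lies in τ. Therefore τ satisfies (T1), (T2), (T3): it IS a topology on X.


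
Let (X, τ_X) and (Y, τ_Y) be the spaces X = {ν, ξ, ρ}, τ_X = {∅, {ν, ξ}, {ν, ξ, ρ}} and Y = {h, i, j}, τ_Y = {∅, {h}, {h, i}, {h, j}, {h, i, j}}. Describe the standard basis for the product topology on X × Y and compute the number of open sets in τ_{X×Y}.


Basis B = {∅ × ∅, {ν, ξ} × {h}, {ν, ξ, ρ} × {h}, {ν, ξ} × {h, i}, {ν, ξ} × {h, j}, {ν, ξ} × {h, i, j}, {ν, ξ, ρ} × {h, i}, {ν, ξ, ρ} × {h, j}, {ν, ξ, ρ} × {h, i, j}}; |τ_{X×Y}| = 14.

Enumerate products U × V with U ∈ τ_X, V ∈ τ_Y (deduplicated):
  ∅ × ∅ = {} (∅)
  {ν, ξ} × {h} = {(ν,h), (ξ,h)}
  {ν, ξ, ρ} × {h} = {(ν,h), (ξ,h), (ρ,h)}
  {ν, ξ} × {h, i} = {(ν,h), (ν,i), (ξ,h), (ξ,i)}
  {ν, ξ} × {h, j} = {(ν,h), (ν,j), (ξ,h), (ξ,j)}
  {ν, ξ} × {h, i, j} = {(ν,h), (ν,i), (ν,j), (ξ,h), (ξ,i), (ξ,j)}
  {ν, ξ, ρ} × {h, i} = {(ν,h), (ν,i), (ξ,h), (ξ,i), (ρ,h), (ρ,i)}
  {ν, ξ, ρ} × {h, j} = {(ν,h), (ν,j), (ξ,h), (ξ,j), (ρ,h), (ρ,j)}
  {ν, ξ, ρ} × {h, i, j} = {(ν,h), (ν,i), (ν,j), (ξ,h), (ξ,i), (ξ,j), (ρ,h), (ρ,i), (ρ,j)}
These 9 distinct sets form the basis B.
Close under arbitrary unions to get τ_{X×Y}; counting gives |τ_{X×Y}| = 14.


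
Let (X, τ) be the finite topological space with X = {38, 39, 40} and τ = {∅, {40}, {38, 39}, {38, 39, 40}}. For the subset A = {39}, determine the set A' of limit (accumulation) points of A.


A' = {38}

For each x ∈ X, list the open sets U ∈ τ with x ∈ U, then check whether U ∩ (A ∖ {x}) ≠ ∅ for every such U.
  x = 38: opens ∋ x are {38, 39}, {38, 39, 40}; each meets A ∖ {38}, so x IS a limit point.
  x = 39: open {38, 39} ∋ x has {38, 39} ∩ (A ∖ {39}) = ∅, so x is NOT a limit point.
  x = 40: open {40} ∋ x has {40} ∩ (A ∖ {40}) = ∅, so x is NOT a limit point.
Collecting: A' = {38}.


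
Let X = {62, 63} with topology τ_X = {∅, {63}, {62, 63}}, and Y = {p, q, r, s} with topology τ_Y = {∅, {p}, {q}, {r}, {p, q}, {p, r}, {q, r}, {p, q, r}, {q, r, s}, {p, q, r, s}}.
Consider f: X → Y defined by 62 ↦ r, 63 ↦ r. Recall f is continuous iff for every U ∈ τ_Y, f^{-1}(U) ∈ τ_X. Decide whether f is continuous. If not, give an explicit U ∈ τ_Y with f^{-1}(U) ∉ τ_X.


f IS continuous.

Compute f^{-1}(U) for each U ∈ τ_Y:
  U = ∅: f^{-1}(U) = ∅ ∈ τ_X ✓.
  U = {p}: f^{-1}(U) = ∅ ∈ τ_X ✓.
  U = {q}: f^{-1}(U) = ∅ ∈ τ_X ✓.
  U = {r}: f^{-1}(U) = {62, 63} ∈ τ_X ✓.
  U = {p, q}: f^{-1}(U) = ∅ ∈ τ_X ✓.
  U = {p, r}: f^{-1}(U) = {62, 63} ∈ τ_X ✓.
  U = {q, r}: f^{-1}(U) = {62, 63} ∈ τ_X ✓.
  U = {p, q, r}: f^{-1}(U) = {62, 63} ∈ τ_X ✓.
  U = {q, r, s}: f^{-1}(U) = {62, 63} ∈ τ_X ✓.
  U = {p, q, r, s}: f^{-1}(U) = {62, 63} ∈ τ_X ✓.
Every preimage lies in τ_X, so f IS continuous.


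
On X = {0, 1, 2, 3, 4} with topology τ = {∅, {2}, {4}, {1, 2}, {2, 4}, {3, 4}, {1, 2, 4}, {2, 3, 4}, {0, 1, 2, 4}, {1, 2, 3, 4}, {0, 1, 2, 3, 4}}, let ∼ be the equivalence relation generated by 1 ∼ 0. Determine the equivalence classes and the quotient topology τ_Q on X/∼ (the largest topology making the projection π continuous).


X/∼ = {[0=1], [2], [3], [4]}; |τ_Q| = 8.

Equivalence classes: [0=1], [2], [3], [4].
Quotient map π: X → X/∼ sends 0 ↦ [0=1], 1 ↦ [0=1], 2 ↦ [2], 3 ↦ [3], 4 ↦ [4].
For each subset V ⊆ X/∼, compute π^{-1}(V) ⊆ X and check whether π^{-1}(V) ∈ τ. V is open in τ_Q iff π^{-1}(V) ∈ τ.
  V = {}: π^{-1}(V) = ∅ ∈ τ ✓.
  V = {[0=1]}: π^{-1}(V) = {0, 1} ∉ τ ✗.
  V = {[2]}: π^{-1}(V) = {2} ∈ τ ✓.
  V = {[0=1], [2]}: π^{-1}(V) = {0, 1, 2} ∉ τ ✗.
  V = {[3]}: π^{-1}(V) = {3} ∉ τ ✗.
  V = {[0=1], [3]}: π^{-1}(V) = {0, 1, 3} ∉ τ ✗.
  V = {[2], [3]}: π^{-1}(V) = {2, 3} ∉ τ ✗.
  V = {[0=1], [2], [3]}: π^{-1}(V) = {0, 1, 2, 3} ∉ τ ✗.
  V = {[4]}: π^{-1}(V) = {4} ∈ τ ✓.
  V = {[0=1], [4]}: π^{-1}(V) = {0, 1, 4} ∉ τ ✗.
  V = {[2], [4]}: π^{-1}(V) = {2, 4} ∈ τ ✓.
  V = {[0=1], [2], [4]}: π^{-1}(V) = {0, 1, 2, 4} ∈ τ ✓.
  V = {[3], [4]}: π^{-1}(V) = {3, 4} ∈ τ ✓.
  V = {[0=1], [3], [4]}: π^{-1}(V) = {0, 1, 3, 4} ∉ τ ✗.
  V = {[2], [3], [4]}: π^{-1}(V) = {2, 3, 4} ∈ τ ✓.
  V = {[0=1], [2], [3], [4]}: π^{-1}(V) = {0, 1, 2, 3, 4} ∈ τ ✓.
Open sets in the quotient: τ_Q = {{}, {[2]}, {[4]}, {[2], [4]}, {[0=1], [2], [4]}, {[3], [4]}, {[2], [3], [4]}, {[0=1], [2], [3], [4]}} (8 elements).


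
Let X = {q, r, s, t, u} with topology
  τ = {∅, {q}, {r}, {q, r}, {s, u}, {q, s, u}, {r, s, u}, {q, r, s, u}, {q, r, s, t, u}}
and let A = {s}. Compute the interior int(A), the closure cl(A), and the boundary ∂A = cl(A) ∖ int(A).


int(A) = ∅, cl(A) = {s, t, u}, ∂A = {s, t, u}.

Closed sets in (X, τ) are complements of opens:
  closed(X, τ) = {∅, {t}, {q, t}, {r, t}, {q, r, t}, {s, t, u}, {q, s, t, u}, {r, s, t, u}, {q, r, s, t, u}}.
int(A) = ⋃ {U ∈ τ : U ⊆ A}. Opens contained in A: ∅.
Taking the union of these: int(A) = ∅.
cl(A) = ⋂ {C closed : A ⊆ C}. Closed sets containing A: {s, t, u}, {q, s, t, u}, {r, s, t, u}, {q, r, s, t, u}.
Intersecting these: cl(A) = {s, t, u}.
∂A = cl(A) ∖ int(A) = {s, t, u} ∖ ∅ = {s, t, u}.


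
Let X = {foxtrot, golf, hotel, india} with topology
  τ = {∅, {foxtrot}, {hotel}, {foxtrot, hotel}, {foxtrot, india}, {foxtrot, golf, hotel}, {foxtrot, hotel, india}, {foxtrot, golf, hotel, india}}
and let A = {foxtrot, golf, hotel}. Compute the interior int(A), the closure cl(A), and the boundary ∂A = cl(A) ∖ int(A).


int(A) = {foxtrot, golf, hotel}, cl(A) = {foxtrot, golf, hotel, india}, ∂A = {india}.

Closed sets in (X, τ) are complements of opens:
  closed(X, τ) = {∅, {golf}, {india}, {golf, hotel}, {golf, india}, {foxtrot, golf, india}, {golf, hotel, india}, {foxtrot, golf, hotel, india}}.
int(A) = ⋃ {U ∈ τ : U ⊆ A}. Opens contained in A: ∅, {foxtrot}, {hotel}, {foxtrot, hotel}, {foxtrot, golf, hotel}.
Taking the union of these: int(A) = {foxtrot, golf, hotel}.
cl(A) = ⋂ {C closed : A ⊆ C}. Closed sets containing A: {foxtrot, golf, hotel, india}.
Intersecting these: cl(A) = {foxtrot, golf, hotel, india}.
∂A = cl(A) ∖ int(A) = {foxtrot, golf, hotel, india} ∖ {foxtrot, golf, hotel} = {india}.


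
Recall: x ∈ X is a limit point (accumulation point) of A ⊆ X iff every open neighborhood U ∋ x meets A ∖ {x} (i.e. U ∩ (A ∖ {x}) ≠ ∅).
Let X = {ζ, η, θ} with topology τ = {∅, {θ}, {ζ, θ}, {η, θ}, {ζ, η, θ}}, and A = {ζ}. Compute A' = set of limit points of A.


A' = ∅

For each x ∈ X, list the open sets U ∈ τ with x ∈ U, then check whether U ∩ (A ∖ {x}) ≠ ∅ for every such U.
  x = ζ: open {ζ, θ} ∋ x has {ζ, θ} ∩ (A ∖ {ζ}) = ∅, so x is NOT a limit point.
  x = η: open {η, θ} ∋ x has {η, θ} ∩ (A ∖ {η}) = ∅, so x is NOT a limit point.
  x = θ: open {θ} ∋ x has {θ} ∩ (A ∖ {θ}) = ∅, so x is NOT a limit point.
Collecting: A' = ∅.


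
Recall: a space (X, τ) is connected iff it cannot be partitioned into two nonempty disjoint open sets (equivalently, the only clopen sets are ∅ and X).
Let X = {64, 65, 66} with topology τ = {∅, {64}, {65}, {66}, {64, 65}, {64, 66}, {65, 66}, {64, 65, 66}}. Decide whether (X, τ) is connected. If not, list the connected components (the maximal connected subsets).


(X, τ) is disconnected; components = [{64}, {65}, {66}].

Find clopen sets (U ∈ τ with X ∖ U ∈ τ):
  U = ∅, X ∖ U = {64, 65, 66} — both open, so U is clopen.
  U = {64}, X ∖ U = {65, 66} — both open, so U is clopen.
  U = {65}, X ∖ U = {64, 66} — both open, so U is clopen.
  U = {66}, X ∖ U = {64, 65} — both open, so U is clopen.
  U = {64, 65}, X ∖ U = {66} — both open, so U is clopen.
  U = {64, 66}, X ∖ U = {65} — both open, so U is clopen.
  U = {65, 66}, X ∖ U = {64} — both open, so U is clopen.
  U = {64, 65, 66}, X ∖ U = ∅ — both open, so U is clopen.
Nontrivial clopen(s) exist: e.g. {64, 66}. So (X, τ) is disconnected.
Compute connected components by grouping points that agree on all clopens:
  component: {64}
  component: {65}
  component: {66}


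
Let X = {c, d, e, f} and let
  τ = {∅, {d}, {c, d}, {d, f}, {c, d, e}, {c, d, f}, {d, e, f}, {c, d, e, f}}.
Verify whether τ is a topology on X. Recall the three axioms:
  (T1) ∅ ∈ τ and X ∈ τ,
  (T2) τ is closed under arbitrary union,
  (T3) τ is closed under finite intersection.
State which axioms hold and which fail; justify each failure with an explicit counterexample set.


τ is NOT a topology on X.

Axiom (T1): ∅ ∈ τ? Yes; X ∈ τ? Yes.
Axiom (T2/T3): check pairwise unions and intersections of members of τ.
Counterexample for (T3): {c, d, e} ∩ {d, e, f} = {d, e} ∉ τ. Therefore τ is NOT a topology.


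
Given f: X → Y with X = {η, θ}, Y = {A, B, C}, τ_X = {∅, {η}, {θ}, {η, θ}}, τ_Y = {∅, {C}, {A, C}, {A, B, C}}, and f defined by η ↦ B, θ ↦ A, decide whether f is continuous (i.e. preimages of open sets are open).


f IS continuous.

Compute f^{-1}(U) for each U ∈ τ_Y:
  U = ∅: f^{-1}(U) = ∅ ∈ τ_X ✓.
  U = {C}: f^{-1}(U) = ∅ ∈ τ_X ✓.
  U = {A, C}: f^{-1}(U) = {θ} ∈ τ_X ✓.
  U = {A, B, C}: f^{-1}(U) = {η, θ} ∈ τ_X ✓.
Every preimage lies in τ_X, so f IS continuous.


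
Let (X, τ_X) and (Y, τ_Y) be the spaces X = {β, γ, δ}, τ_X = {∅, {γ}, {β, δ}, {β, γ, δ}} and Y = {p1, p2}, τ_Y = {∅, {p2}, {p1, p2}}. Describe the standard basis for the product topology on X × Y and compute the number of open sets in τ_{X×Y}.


Basis B = {∅ × ∅, {γ} × {p2}, {β, δ} × {p2}, {γ} × {p1, p2}, {β, γ, δ} × {p2}, {β, δ} × {p1, p2}, {β, γ, δ} × {p1, p2}}; |τ_{X×Y}| = 9.

Enumerate products U × V with U ∈ τ_X, V ∈ τ_Y (deduplicated):
  ∅ × ∅ = {} (∅)
  {γ} × {p2} = {(γ,p2)}
  {β, δ} × {p2} = {(β,p2), (δ,p2)}
  {γ} × {p1, p2} = {(γ,p1), (γ,p2)}
  {β, γ, δ} × {p2} = {(β,p2), (γ,p2), (δ,p2)}
  {β, δ} × {p1, p2} = {(β,p1), (β,p2), (δ,p1), (δ,p2)}
  {β, γ, δ} × {p1, p2} = {(β,p1), (β,p2), (γ,p1), (γ,p2), (δ,p1), (δ,p2)}
These 7 distinct sets form the basis B.
Close under arbitrary unions to get τ_{X×Y}; counting gives |τ_{X×Y}| = 9.


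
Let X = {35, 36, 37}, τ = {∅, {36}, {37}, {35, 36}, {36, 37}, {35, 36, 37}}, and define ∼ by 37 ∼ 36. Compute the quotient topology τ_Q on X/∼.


X/∼ = {[35], [36=37]}; |τ_Q| = 3.

Equivalence classes: [35], [36=37].
Quotient map π: X → X/∼ sends 35 ↦ [35], 36 ↦ [36=37], 37 ↦ [36=37].
For each subset V ⊆ X/∼, compute π^{-1}(V) ⊆ X and check whether π^{-1}(V) ∈ τ. V is open in τ_Q iff π^{-1}(V) ∈ τ.
  V = {}: π^{-1}(V) = ∅ ∈ τ ✓.
  V = {[35]}: π^{-1}(V) = {35} ∉ τ ✗.
  V = {[36=37]}: π^{-1}(V) = {36, 37} ∈ τ ✓.
  V = {[35], [36=37]}: π^{-1}(V) = {35, 36, 37} ∈ τ ✓.
Open sets in the quotient: τ_Q = {{}, {[36=37]}, {[35], [36=37]}} (3 elements).


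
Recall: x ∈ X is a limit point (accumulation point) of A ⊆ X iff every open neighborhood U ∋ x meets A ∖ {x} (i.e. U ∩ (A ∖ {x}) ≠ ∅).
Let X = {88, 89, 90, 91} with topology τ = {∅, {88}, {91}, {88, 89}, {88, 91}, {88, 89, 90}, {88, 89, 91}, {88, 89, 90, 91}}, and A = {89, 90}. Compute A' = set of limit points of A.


A' = {90}

For each x ∈ X, list the open sets U ∈ τ with x ∈ U, then check whether U ∩ (A ∖ {x}) ≠ ∅ for every such U.
  x = 88: open {88} ∋ x has {88} ∩ (A ∖ {88}) = ∅, so x is NOT a limit point.
  x = 89: open {88, 89} ∋ x has {88, 89} ∩ (A ∖ {89}) = ∅, so x is NOT a limit point.
  x = 90: opens ∋ x are {88, 89, 90}, {88, 89, 90, 91}; each meets A ∖ {90}, so x IS a limit point.
  x = 91: open {91} ∋ x has {91} ∩ (A ∖ {91}) = ∅, so x is NOT a limit point.
Collecting: A' = {90}.


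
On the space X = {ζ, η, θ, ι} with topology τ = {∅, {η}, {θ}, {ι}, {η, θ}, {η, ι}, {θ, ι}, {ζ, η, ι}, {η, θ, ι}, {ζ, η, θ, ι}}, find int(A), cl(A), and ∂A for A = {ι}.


int(A) = {ι}, cl(A) = {ζ, ι}, ∂A = {ζ}.

Closed sets in (X, τ) are complements of opens:
  closed(X, τ) = {∅, {ζ}, {θ}, {ζ, η}, {ζ, θ}, {ζ, ι}, {ζ, η, θ}, {ζ, η, ι}, {ζ, θ, ι}, {ζ, η, θ, ι}}.
int(A) = ⋃ {U ∈ τ : U ⊆ A}. Opens contained in A: ∅, {ι}.
Taking the union of these: int(A) = {ι}.
cl(A) = ⋂ {C closed : A ⊆ C}. Closed sets containing A: {ζ, ι}, {ζ, η, ι}, {ζ, θ, ι}, {ζ, η, θ, ι}.
Intersecting these: cl(A) = {ζ, ι}.
∂A = cl(A) ∖ int(A) = {ζ, ι} ∖ {ι} = {ζ}.


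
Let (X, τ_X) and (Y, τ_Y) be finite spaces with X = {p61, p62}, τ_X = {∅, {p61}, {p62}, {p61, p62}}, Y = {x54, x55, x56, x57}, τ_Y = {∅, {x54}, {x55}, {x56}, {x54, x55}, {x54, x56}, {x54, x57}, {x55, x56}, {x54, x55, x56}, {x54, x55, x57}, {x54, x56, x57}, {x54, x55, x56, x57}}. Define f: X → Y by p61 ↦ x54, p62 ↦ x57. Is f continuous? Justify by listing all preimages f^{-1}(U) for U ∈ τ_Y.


f IS continuous.

Compute f^{-1}(U) for each U ∈ τ_Y:
  U = ∅: f^{-1}(U) = ∅ ∈ τ_X ✓.
  U = {x54}: f^{-1}(U) = {p61} ∈ τ_X ✓.
  U = {x55}: f^{-1}(U) = ∅ ∈ τ_X ✓.
  U = {x56}: f^{-1}(U) = ∅ ∈ τ_X ✓.
  U = {x54, x55}: f^{-1}(U) = {p61} ∈ τ_X ✓.
  U = {x54, x56}: f^{-1}(U) = {p61} ∈ τ_X ✓.
  U = {x54, x57}: f^{-1}(U) = {p61, p62} ∈ τ_X ✓.
  U = {x55, x56}: f^{-1}(U) = ∅ ∈ τ_X ✓.
  U = {x54, x55, x56}: f^{-1}(U) = {p61} ∈ τ_X ✓.
  U = {x54, x55, x57}: f^{-1}(U) = {p61, p62} ∈ τ_X ✓.
  U = {x54, x56, x57}: f^{-1}(U) = {p61, p62} ∈ τ_X ✓.
  U = {x54, x55, x56, x57}: f^{-1}(U) = {p61, p62} ∈ τ_X ✓.
Every preimage lies in τ_X, so f IS continuous.


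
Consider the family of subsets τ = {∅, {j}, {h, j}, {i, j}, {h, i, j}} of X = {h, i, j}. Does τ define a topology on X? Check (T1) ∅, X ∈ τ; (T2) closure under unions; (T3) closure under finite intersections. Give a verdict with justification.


τ IS a topology on X.

Axiom (T1): ∅ ∈ τ? Yes; X ∈ τ? Yes.
Axiom (T2/T3): check pairwise unions and intersections of members of τ.
All pairwise intersections and unions checked — each lies in τ. Therefore τ satisfies (T1), (T2), (T3): it IS a topology on X.


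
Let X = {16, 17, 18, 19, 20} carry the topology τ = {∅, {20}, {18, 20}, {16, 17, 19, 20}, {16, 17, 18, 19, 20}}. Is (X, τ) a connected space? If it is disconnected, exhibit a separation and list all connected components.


(X, τ) is connected.

Find clopen sets (U ∈ τ with X ∖ U ∈ τ):
  U = ∅, X ∖ U = {16, 17, 18, 19, 20} — both open, so U is clopen.
  U = {16, 17, 18, 19, 20}, X ∖ U = ∅ — both open, so U is clopen.
Only trivial clopens (∅ and X) exist, so (X, τ) is connected.
Compute connected components by grouping points that agree on all clopens:
  component: {16, 17, 18, 19, 20}


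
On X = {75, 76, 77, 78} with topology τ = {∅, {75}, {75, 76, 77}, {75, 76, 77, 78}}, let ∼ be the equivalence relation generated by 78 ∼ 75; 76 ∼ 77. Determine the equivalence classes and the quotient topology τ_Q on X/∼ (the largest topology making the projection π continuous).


X/∼ = {[75=78], [76=77]}; |τ_Q| = 2.

Equivalence classes: [75=78], [76=77].
Quotient map π: X → X/∼ sends 75 ↦ [75=78], 76 ↦ [76=77], 77 ↦ [76=77], 78 ↦ [75=78].
For each subset V ⊆ X/∼, compute π^{-1}(V) ⊆ X and check whether π^{-1}(V) ∈ τ. V is open in τ_Q iff π^{-1}(V) ∈ τ.
  V = {}: π^{-1}(V) = ∅ ∈ τ ✓.
  V = {[75=78]}: π^{-1}(V) = {75, 78} ∉ τ ✗.
  V = {[76=77]}: π^{-1}(V) = {76, 77} ∉ τ ✗.
  V = {[75=78], [76=77]}: π^{-1}(V) = {75, 76, 77, 78} ∈ τ ✓.
Open sets in the quotient: τ_Q = {{}, {[75=78], [76=77]}} (2 elements).


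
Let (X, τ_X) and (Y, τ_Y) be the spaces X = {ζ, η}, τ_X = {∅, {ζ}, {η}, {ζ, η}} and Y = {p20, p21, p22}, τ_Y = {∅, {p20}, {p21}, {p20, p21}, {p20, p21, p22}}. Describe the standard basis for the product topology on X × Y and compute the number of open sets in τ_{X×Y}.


Basis B = {∅ × ∅, {ζ} × {p20}, {ζ} × {p21}, {η} × {p20}, {η} × {p21}, {ζ} × {p20, p21}, {ζ, η} × {p20}, {ζ, η} × {p21}, {η} × {p20, p21}, {ζ} × {p20, p21, p22}, {η} × {p20, p21, p22}, {ζ, η} × {p20, p21}, {ζ, η} × {p20, p21, p22}}; |τ_{X×Y}| = 25.

Enumerate products U × V with U ∈ τ_X, V ∈ τ_Y (deduplicated):
  ∅ × ∅ = {} (∅)
  {ζ} × {p20} = {(ζ,p20)}
  {ζ} × {p21} = {(ζ,p21)}
  {η} × {p20} = {(η,p20)}
  {η} × {p21} = {(η,p21)}
  {ζ} × {p20, p21} = {(ζ,p20), (ζ,p21)}
  {ζ, η} × {p20} = {(ζ,p20), (η,p20)}
  {ζ, η} × {p21} = {(ζ,p21), (η,p21)}
  {η} × {p20, p21} = {(η,p20), (η,p21)}
  {ζ} × {p20, p21, p22} = {(ζ,p20), (ζ,p21), (ζ,p22)}
  {η} × {p20, p21, p22} = {(η,p20), (η,p21), (η,p22)}
  {ζ, η} × {p20, p21} = {(ζ,p20), (ζ,p21), (η,p20), (η,p21)}
  {ζ, η} × {p20, p21, p22} = {(ζ,p20), (ζ,p21), (ζ,p22), (η,p20), (η,p21), (η,p22)}
These 13 distinct sets form the basis B.
Close under arbitrary unions to get τ_{X×Y}; counting gives |τ_{X×Y}| = 25.


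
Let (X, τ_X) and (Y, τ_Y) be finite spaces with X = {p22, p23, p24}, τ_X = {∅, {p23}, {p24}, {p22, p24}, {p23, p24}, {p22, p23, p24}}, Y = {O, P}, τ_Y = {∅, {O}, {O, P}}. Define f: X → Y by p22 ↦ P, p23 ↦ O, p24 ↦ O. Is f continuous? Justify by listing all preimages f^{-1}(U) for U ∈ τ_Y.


f IS continuous.

Compute f^{-1}(U) for each U ∈ τ_Y:
  U = ∅: f^{-1}(U) = ∅ ∈ τ_X ✓.
  U = {O}: f^{-1}(U) = {p23, p24} ∈ τ_X ✓.
  U = {O, P}: f^{-1}(U) = {p22, p23, p24} ∈ τ_X ✓.
Every preimage lies in τ_X, so f IS continuous.


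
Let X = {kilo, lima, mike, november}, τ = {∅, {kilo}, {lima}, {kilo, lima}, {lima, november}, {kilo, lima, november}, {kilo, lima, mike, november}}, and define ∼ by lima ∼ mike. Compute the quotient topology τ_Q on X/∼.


X/∼ = {[kilo], [lima=mike], [november]}; |τ_Q| = 3.

Equivalence classes: [kilo], [lima=mike], [november].
Quotient map π: X → X/∼ sends kilo ↦ [kilo], lima ↦ [lima=mike], mike ↦ [lima=mike], november ↦ [november].
For each subset V ⊆ X/∼, compute π^{-1}(V) ⊆ X and check whether π^{-1}(V) ∈ τ. V is open in τ_Q iff π^{-1}(V) ∈ τ.
  V = {}: π^{-1}(V) = ∅ ∈ τ ✓.
  V = {[kilo]}: π^{-1}(V) = {kilo} ∈ τ ✓.
  V = {[lima=mike]}: π^{-1}(V) = {lima, mike} ∉ τ ✗.
  V = {[kilo], [lima=mike]}: π^{-1}(V) = {kilo, lima, mike} ∉ τ ✗.
  V = {[november]}: π^{-1}(V) = {november} ∉ τ ✗.
  V = {[kilo], [november]}: π^{-1}(V) = {kilo, november} ∉ τ ✗.
  V = {[lima=mike], [november]}: π^{-1}(V) = {lima, mike, november} ∉ τ ✗.
  V = {[kilo], [lima=mike], [november]}: π^{-1}(V) = {kilo, lima, mike, november} ∈ τ ✓.
Open sets in the quotient: τ_Q = {{}, {[kilo]}, {[kilo], [lima=mike], [november]}} (3 elements).


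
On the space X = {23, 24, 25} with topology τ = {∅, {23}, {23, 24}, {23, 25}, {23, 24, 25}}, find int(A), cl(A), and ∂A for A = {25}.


int(A) = ∅, cl(A) = {25}, ∂A = {25}.

Closed sets in (X, τ) are complements of opens:
  closed(X, τ) = {∅, {24}, {25}, {24, 25}, {23, 24, 25}}.
int(A) = ⋃ {U ∈ τ : U ⊆ A}. Opens contained in A: ∅.
Taking the union of these: int(A) = ∅.
cl(A) = ⋂ {C closed : A ⊆ C}. Closed sets containing A: {25}, {24, 25}, {23, 24, 25}.
Intersecting these: cl(A) = {25}.
∂A = cl(A) ∖ int(A) = {25} ∖ ∅ = {25}.


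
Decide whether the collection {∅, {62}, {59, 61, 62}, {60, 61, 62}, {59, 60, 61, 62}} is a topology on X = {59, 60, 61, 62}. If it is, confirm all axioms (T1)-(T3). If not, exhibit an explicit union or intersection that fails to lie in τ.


τ is NOT a topology on X.

Axiom (T1): ∅ ∈ τ? Yes; X ∈ τ? Yes.
Axiom (T2/T3): check pairwise unions and intersections of members of τ.
Counterexample for (T3): {59, 61, 62} ∩ {60, 61, 62} = {61, 62} ∉ τ. Therefore τ is NOT a topology.


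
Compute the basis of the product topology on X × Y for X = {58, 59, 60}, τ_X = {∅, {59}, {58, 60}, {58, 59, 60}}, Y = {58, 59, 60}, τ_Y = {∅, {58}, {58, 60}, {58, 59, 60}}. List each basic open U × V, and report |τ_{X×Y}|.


Basis B = {∅ × ∅, {59} × {58}, {58, 60} × {58}, {59} × {58, 60}, {58, 59, 60} × {58}, {59} × {58, 59, 60}, {58, 60} × {58, 60}, {58, 60} × {58, 59, 60}, {58, 59, 60} × {58, 60}, {58, 59, 60} × {58, 59, 60}}; |τ_{X×Y}| = 16.

Enumerate products U × V with U ∈ τ_X, V ∈ τ_Y (deduplicated):
  ∅ × ∅ = {} (∅)
  {59} × {58} = {(59,58)}
  {58, 60} × {58} = {(58,58), (60,58)}
  {59} × {58, 60} = {(59,58), (59,60)}
  {58, 59, 60} × {58} = {(58,58), (59,58), (60,58)}
  {59} × {58, 59, 60} = {(59,58), (59,59), (59,60)}
  {58, 60} × {58, 60} = {(58,58), (58,60), (60,58), (60,60)}
  {58, 60} × {58, 59, 60} = {(58,58), (58,59), (58,60), (60,58), (60,59), (60,60)}
  {58, 59, 60} × {58, 60} = {(58,58), (58,60), (59,58), (59,60), (60,58), (60,60)}
  {58, 59, 60} × {58, 59, 60} = {(58,58), (58,59), (58,60), (59,58), (59,59), (59,60), (60,58), (60,59), (60,60)}
These 10 distinct sets form the basis B.
Close under arbitrary unions to get τ_{X×Y}; counting gives |τ_{X×Y}| = 16.


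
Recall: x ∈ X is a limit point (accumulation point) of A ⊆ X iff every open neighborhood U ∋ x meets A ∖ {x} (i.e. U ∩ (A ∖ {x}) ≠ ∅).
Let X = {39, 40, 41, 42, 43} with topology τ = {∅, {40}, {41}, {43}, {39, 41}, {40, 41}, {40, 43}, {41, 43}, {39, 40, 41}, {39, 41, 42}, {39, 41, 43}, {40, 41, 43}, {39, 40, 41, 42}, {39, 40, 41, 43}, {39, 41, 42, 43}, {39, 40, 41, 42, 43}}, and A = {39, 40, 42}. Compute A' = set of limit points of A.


A' = {42}

For each x ∈ X, list the open sets U ∈ τ with x ∈ U, then check whether U ∩ (A ∖ {x}) ≠ ∅ for every such U.
  x = 39: open {39, 41} ∋ x has {39, 41} ∩ (A ∖ {39}) = ∅, so x is NOT a limit point.
  x = 40: open {40} ∋ x has {40} ∩ (A ∖ {40}) = ∅, so x is NOT a limit point.
  x = 41: open {41} ∋ x has {41} ∩ (A ∖ {41}) = ∅, so x is NOT a limit point.
  x = 42: opens ∋ x are {39, 41, 42}, {39, 40, 41, 42}, {39, 41, 42, 43}, {39, 40, 41, 42, 43}; each meets A ∖ {42}, so x IS a limit point.
  x = 43: open {43} ∋ x has {43} ∩ (A ∖ {43}) = ∅, so x is NOT a limit point.
Collecting: A' = {42}.


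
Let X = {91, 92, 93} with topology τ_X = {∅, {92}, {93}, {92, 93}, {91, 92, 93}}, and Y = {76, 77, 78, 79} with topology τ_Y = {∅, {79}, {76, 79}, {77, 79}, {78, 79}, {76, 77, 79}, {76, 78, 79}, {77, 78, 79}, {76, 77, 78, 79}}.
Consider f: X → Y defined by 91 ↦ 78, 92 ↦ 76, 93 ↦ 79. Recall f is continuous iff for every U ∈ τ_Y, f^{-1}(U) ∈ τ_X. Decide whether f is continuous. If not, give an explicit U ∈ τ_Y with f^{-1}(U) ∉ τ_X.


f is NOT continuous.

Compute f^{-1}(U) for each U ∈ τ_Y:
  U = ∅: f^{-1}(U) = ∅ ∈ τ_X ✓.
  U = {79}: f^{-1}(U) = {93} ∈ τ_X ✓.
  U = {76, 79}: f^{-1}(U) = {92, 93} ∈ τ_X ✓.
  U = {77, 79}: f^{-1}(U) = {93} ∈ τ_X ✓.
  U = {78, 79}: f^{-1}(U) = {91, 93} ∉ τ_X ✗.
  U = {76, 77, 79}: f^{-1}(U) = {92, 93} ∈ τ_X ✓.
  U = {76, 78, 79}: f^{-1}(U) = {91, 92, 93} ∈ τ_X ✓.
  U = {77, 78, 79}: f^{-1}(U) = {91, 93} ∉ τ_X ✗.
  U = {76, 77, 78, 79}: f^{-1}(U) = {91, 92, 93} ∈ τ_X ✓.
Found U = {78, 79} with f^{-1}(U) = {91, 93} not in τ_X. Therefore f is NOT continuous.


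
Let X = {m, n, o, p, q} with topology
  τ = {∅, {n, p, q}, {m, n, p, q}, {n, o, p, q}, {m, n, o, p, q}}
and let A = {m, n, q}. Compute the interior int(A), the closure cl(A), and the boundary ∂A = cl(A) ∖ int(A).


int(A) = ∅, cl(A) = {m, n, o, p, q}, ∂A = {m, n, o, p, q}.

Closed sets in (X, τ) are complements of opens:
  closed(X, τ) = {∅, {m}, {o}, {m, o}, {m, n, o, p, q}}.
int(A) = ⋃ {U ∈ τ : U ⊆ A}. Opens contained in A: ∅.
Taking the union of these: int(A) = ∅.
cl(A) = ⋂ {C closed : A ⊆ C}. Closed sets containing A: {m, n, o, p, q}.
Intersecting these: cl(A) = {m, n, o, p, q}.
∂A = cl(A) ∖ int(A) = {m, n, o, p, q} ∖ ∅ = {m, n, o, p, q}.


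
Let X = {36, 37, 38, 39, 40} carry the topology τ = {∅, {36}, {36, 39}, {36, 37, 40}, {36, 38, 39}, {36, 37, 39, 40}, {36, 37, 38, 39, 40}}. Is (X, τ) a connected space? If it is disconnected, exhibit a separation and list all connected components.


(X, τ) is connected.

Find clopen sets (U ∈ τ with X ∖ U ∈ τ):
  U = ∅, X ∖ U = {36, 37, 38, 39, 40} — both open, so U is clopen.
  U = {36, 37, 38, 39, 40}, X ∖ U = ∅ — both open, so U is clopen.
Only trivial clopens (∅ and X) exist, so (X, τ) is connected.
Compute connected components by grouping points that agree on all clopens:
  component: {36, 37, 38, 39, 40}


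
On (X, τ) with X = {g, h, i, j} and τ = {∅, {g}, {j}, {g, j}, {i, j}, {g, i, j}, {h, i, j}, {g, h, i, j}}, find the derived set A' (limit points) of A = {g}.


A' = ∅

For each x ∈ X, list the open sets U ∈ τ with x ∈ U, then check whether U ∩ (A ∖ {x}) ≠ ∅ for every such U.
  x = g: open {g} ∋ x has {g} ∩ (A ∖ {g}) = ∅, so x is NOT a limit point.
  x = h: open {h, i, j} ∋ x has {h, i, j} ∩ (A ∖ {h}) = ∅, so x is NOT a limit point.
  x = i: open {i, j} ∋ x has {i, j} ∩ (A ∖ {i}) = ∅, so x is NOT a limit point.
  x = j: open {j} ∋ x has {j} ∩ (A ∖ {j}) = ∅, so x is NOT a limit point.
Collecting: A' = ∅.
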